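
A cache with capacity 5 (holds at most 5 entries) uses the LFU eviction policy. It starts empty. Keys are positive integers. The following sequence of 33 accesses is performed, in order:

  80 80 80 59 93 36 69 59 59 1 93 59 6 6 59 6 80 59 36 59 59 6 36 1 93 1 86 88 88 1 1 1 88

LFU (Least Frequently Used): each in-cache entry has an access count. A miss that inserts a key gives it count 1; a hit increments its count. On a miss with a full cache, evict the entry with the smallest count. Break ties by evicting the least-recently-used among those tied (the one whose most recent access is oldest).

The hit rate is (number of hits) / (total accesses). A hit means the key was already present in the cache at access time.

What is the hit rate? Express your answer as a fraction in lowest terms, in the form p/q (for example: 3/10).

LFU simulation (capacity=5):
  1. access 80: MISS. Cache: [80(c=1)]
  2. access 80: HIT, count now 2. Cache: [80(c=2)]
  3. access 80: HIT, count now 3. Cache: [80(c=3)]
  4. access 59: MISS. Cache: [59(c=1) 80(c=3)]
  5. access 93: MISS. Cache: [59(c=1) 93(c=1) 80(c=3)]
  6. access 36: MISS. Cache: [59(c=1) 93(c=1) 36(c=1) 80(c=3)]
  7. access 69: MISS. Cache: [59(c=1) 93(c=1) 36(c=1) 69(c=1) 80(c=3)]
  8. access 59: HIT, count now 2. Cache: [93(c=1) 36(c=1) 69(c=1) 59(c=2) 80(c=3)]
  9. access 59: HIT, count now 3. Cache: [93(c=1) 36(c=1) 69(c=1) 80(c=3) 59(c=3)]
  10. access 1: MISS, evict 93(c=1). Cache: [36(c=1) 69(c=1) 1(c=1) 80(c=3) 59(c=3)]
  11. access 93: MISS, evict 36(c=1). Cache: [69(c=1) 1(c=1) 93(c=1) 80(c=3) 59(c=3)]
  12. access 59: HIT, count now 4. Cache: [69(c=1) 1(c=1) 93(c=1) 80(c=3) 59(c=4)]
  13. access 6: MISS, evict 69(c=1). Cache: [1(c=1) 93(c=1) 6(c=1) 80(c=3) 59(c=4)]
  14. access 6: HIT, count now 2. Cache: [1(c=1) 93(c=1) 6(c=2) 80(c=3) 59(c=4)]
  15. access 59: HIT, count now 5. Cache: [1(c=1) 93(c=1) 6(c=2) 80(c=3) 59(c=5)]
  16. access 6: HIT, count now 3. Cache: [1(c=1) 93(c=1) 80(c=3) 6(c=3) 59(c=5)]
  17. access 80: HIT, count now 4. Cache: [1(c=1) 93(c=1) 6(c=3) 80(c=4) 59(c=5)]
  18. access 59: HIT, count now 6. Cache: [1(c=1) 93(c=1) 6(c=3) 80(c=4) 59(c=6)]
  19. access 36: MISS, evict 1(c=1). Cache: [93(c=1) 36(c=1) 6(c=3) 80(c=4) 59(c=6)]
  20. access 59: HIT, count now 7. Cache: [93(c=1) 36(c=1) 6(c=3) 80(c=4) 59(c=7)]
  21. access 59: HIT, count now 8. Cache: [93(c=1) 36(c=1) 6(c=3) 80(c=4) 59(c=8)]
  22. access 6: HIT, count now 4. Cache: [93(c=1) 36(c=1) 80(c=4) 6(c=4) 59(c=8)]
  23. access 36: HIT, count now 2. Cache: [93(c=1) 36(c=2) 80(c=4) 6(c=4) 59(c=8)]
  24. access 1: MISS, evict 93(c=1). Cache: [1(c=1) 36(c=2) 80(c=4) 6(c=4) 59(c=8)]
  25. access 93: MISS, evict 1(c=1). Cache: [93(c=1) 36(c=2) 80(c=4) 6(c=4) 59(c=8)]
  26. access 1: MISS, evict 93(c=1). Cache: [1(c=1) 36(c=2) 80(c=4) 6(c=4) 59(c=8)]
  27. access 86: MISS, evict 1(c=1). Cache: [86(c=1) 36(c=2) 80(c=4) 6(c=4) 59(c=8)]
  28. access 88: MISS, evict 86(c=1). Cache: [88(c=1) 36(c=2) 80(c=4) 6(c=4) 59(c=8)]
  29. access 88: HIT, count now 2. Cache: [36(c=2) 88(c=2) 80(c=4) 6(c=4) 59(c=8)]
  30. access 1: MISS, evict 36(c=2). Cache: [1(c=1) 88(c=2) 80(c=4) 6(c=4) 59(c=8)]
  31. access 1: HIT, count now 2. Cache: [88(c=2) 1(c=2) 80(c=4) 6(c=4) 59(c=8)]
  32. access 1: HIT, count now 3. Cache: [88(c=2) 1(c=3) 80(c=4) 6(c=4) 59(c=8)]
  33. access 88: HIT, count now 3. Cache: [1(c=3) 88(c=3) 80(c=4) 6(c=4) 59(c=8)]
Total: 18 hits, 15 misses, 10 evictions

Hit rate = 18/33 = 6/11

Answer: 6/11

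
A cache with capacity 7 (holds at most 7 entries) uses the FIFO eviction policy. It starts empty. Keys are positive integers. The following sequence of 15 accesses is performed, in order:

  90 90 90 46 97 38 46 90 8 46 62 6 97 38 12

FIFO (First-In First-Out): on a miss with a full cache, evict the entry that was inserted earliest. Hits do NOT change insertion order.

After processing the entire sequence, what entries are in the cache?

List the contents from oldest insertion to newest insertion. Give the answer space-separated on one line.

FIFO simulation (capacity=7):
  1. access 90: MISS. Cache (old->new): [90]
  2. access 90: HIT. Cache (old->new): [90]
  3. access 90: HIT. Cache (old->new): [90]
  4. access 46: MISS. Cache (old->new): [90 46]
  5. access 97: MISS. Cache (old->new): [90 46 97]
  6. access 38: MISS. Cache (old->new): [90 46 97 38]
  7. access 46: HIT. Cache (old->new): [90 46 97 38]
  8. access 90: HIT. Cache (old->new): [90 46 97 38]
  9. access 8: MISS. Cache (old->new): [90 46 97 38 8]
  10. access 46: HIT. Cache (old->new): [90 46 97 38 8]
  11. access 62: MISS. Cache (old->new): [90 46 97 38 8 62]
  12. access 6: MISS. Cache (old->new): [90 46 97 38 8 62 6]
  13. access 97: HIT. Cache (old->new): [90 46 97 38 8 62 6]
  14. access 38: HIT. Cache (old->new): [90 46 97 38 8 62 6]
  15. access 12: MISS, evict 90. Cache (old->new): [46 97 38 8 62 6 12]
Total: 7 hits, 8 misses, 1 evictions

Answer: 46 97 38 8 62 6 12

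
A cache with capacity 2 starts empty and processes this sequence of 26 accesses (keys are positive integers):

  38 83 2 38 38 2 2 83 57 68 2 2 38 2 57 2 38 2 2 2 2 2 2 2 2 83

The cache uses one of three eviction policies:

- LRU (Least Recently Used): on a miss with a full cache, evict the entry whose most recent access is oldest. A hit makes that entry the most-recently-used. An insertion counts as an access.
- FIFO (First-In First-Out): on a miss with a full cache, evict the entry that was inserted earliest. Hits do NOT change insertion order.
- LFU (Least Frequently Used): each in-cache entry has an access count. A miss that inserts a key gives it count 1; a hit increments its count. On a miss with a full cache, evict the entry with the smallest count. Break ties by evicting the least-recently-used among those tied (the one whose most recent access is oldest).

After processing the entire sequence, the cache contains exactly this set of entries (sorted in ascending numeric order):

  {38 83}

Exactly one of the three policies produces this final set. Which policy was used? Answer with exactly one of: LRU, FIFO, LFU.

Simulating under each policy and comparing final sets:
  LRU: final set = {2 83} -> differs
  FIFO: final set = {38 83} -> MATCHES target
  LFU: final set = {2 83} -> differs
Only FIFO produces the target set.

Answer: FIFO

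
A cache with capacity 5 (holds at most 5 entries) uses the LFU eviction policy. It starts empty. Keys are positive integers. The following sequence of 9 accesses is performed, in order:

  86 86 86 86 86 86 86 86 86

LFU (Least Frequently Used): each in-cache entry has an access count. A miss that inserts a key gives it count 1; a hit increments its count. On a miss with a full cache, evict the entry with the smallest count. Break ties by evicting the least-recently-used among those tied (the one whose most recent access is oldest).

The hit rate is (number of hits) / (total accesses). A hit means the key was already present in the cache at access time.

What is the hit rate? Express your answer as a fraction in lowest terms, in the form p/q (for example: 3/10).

Answer: 8/9

Derivation:
LFU simulation (capacity=5):
  1. access 86: MISS. Cache: [86(c=1)]
  2. access 86: HIT, count now 2. Cache: [86(c=2)]
  3. access 86: HIT, count now 3. Cache: [86(c=3)]
  4. access 86: HIT, count now 4. Cache: [86(c=4)]
  5. access 86: HIT, count now 5. Cache: [86(c=5)]
  6. access 86: HIT, count now 6. Cache: [86(c=6)]
  7. access 86: HIT, count now 7. Cache: [86(c=7)]
  8. access 86: HIT, count now 8. Cache: [86(c=8)]
  9. access 86: HIT, count now 9. Cache: [86(c=9)]
Total: 8 hits, 1 misses, 0 evictions

Hit rate = 8/9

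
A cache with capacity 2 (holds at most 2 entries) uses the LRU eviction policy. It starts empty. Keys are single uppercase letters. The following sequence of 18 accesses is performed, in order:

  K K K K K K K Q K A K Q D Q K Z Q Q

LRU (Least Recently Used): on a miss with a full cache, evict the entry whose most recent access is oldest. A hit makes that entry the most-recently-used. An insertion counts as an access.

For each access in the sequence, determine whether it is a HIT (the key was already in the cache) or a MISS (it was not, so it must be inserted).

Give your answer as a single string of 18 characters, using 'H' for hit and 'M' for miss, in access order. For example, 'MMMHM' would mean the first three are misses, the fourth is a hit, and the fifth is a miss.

Answer: MHHHHHHMHMHMMHMMMH

Derivation:
LRU simulation (capacity=2):
  1. access K: MISS. Cache (LRU->MRU): [K]
  2. access K: HIT. Cache (LRU->MRU): [K]
  3. access K: HIT. Cache (LRU->MRU): [K]
  4. access K: HIT. Cache (LRU->MRU): [K]
  5. access K: HIT. Cache (LRU->MRU): [K]
  6. access K: HIT. Cache (LRU->MRU): [K]
  7. access K: HIT. Cache (LRU->MRU): [K]
  8. access Q: MISS. Cache (LRU->MRU): [K Q]
  9. access K: HIT. Cache (LRU->MRU): [Q K]
  10. access A: MISS, evict Q. Cache (LRU->MRU): [K A]
  11. access K: HIT. Cache (LRU->MRU): [A K]
  12. access Q: MISS, evict A. Cache (LRU->MRU): [K Q]
  13. access D: MISS, evict K. Cache (LRU->MRU): [Q D]
  14. access Q: HIT. Cache (LRU->MRU): [D Q]
  15. access K: MISS, evict D. Cache (LRU->MRU): [Q K]
  16. access Z: MISS, evict Q. Cache (LRU->MRU): [K Z]
  17. access Q: MISS, evict K. Cache (LRU->MRU): [Z Q]
  18. access Q: HIT. Cache (LRU->MRU): [Z Q]
Total: 10 hits, 8 misses, 6 evictions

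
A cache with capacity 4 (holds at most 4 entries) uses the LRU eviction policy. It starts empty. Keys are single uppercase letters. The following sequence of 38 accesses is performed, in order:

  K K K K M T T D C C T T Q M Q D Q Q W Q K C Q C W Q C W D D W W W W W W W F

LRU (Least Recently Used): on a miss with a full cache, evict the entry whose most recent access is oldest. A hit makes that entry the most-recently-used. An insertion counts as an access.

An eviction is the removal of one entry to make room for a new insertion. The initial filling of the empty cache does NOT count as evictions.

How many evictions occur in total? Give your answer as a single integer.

Answer: 9

Derivation:
LRU simulation (capacity=4):
  1. access K: MISS. Cache (LRU->MRU): [K]
  2. access K: HIT. Cache (LRU->MRU): [K]
  3. access K: HIT. Cache (LRU->MRU): [K]
  4. access K: HIT. Cache (LRU->MRU): [K]
  5. access M: MISS. Cache (LRU->MRU): [K M]
  6. access T: MISS. Cache (LRU->MRU): [K M T]
  7. access T: HIT. Cache (LRU->MRU): [K M T]
  8. access D: MISS. Cache (LRU->MRU): [K M T D]
  9. access C: MISS, evict K. Cache (LRU->MRU): [M T D C]
  10. access C: HIT. Cache (LRU->MRU): [M T D C]
  11. access T: HIT. Cache (LRU->MRU): [M D C T]
  12. access T: HIT. Cache (LRU->MRU): [M D C T]
  13. access Q: MISS, evict M. Cache (LRU->MRU): [D C T Q]
  14. access M: MISS, evict D. Cache (LRU->MRU): [C T Q M]
  15. access Q: HIT. Cache (LRU->MRU): [C T M Q]
  16. access D: MISS, evict C. Cache (LRU->MRU): [T M Q D]
  17. access Q: HIT. Cache (LRU->MRU): [T M D Q]
  18. access Q: HIT. Cache (LRU->MRU): [T M D Q]
  19. access W: MISS, evict T. Cache (LRU->MRU): [M D Q W]
  20. access Q: HIT. Cache (LRU->MRU): [M D W Q]
  21. access K: MISS, evict M. Cache (LRU->MRU): [D W Q K]
  22. access C: MISS, evict D. Cache (LRU->MRU): [W Q K C]
  23. access Q: HIT. Cache (LRU->MRU): [W K C Q]
  24. access C: HIT. Cache (LRU->MRU): [W K Q C]
  25. access W: HIT. Cache (LRU->MRU): [K Q C W]
  26. access Q: HIT. Cache (LRU->MRU): [K C W Q]
  27. access C: HIT. Cache (LRU->MRU): [K W Q C]
  28. access W: HIT. Cache (LRU->MRU): [K Q C W]
  29. access D: MISS, evict K. Cache (LRU->MRU): [Q C W D]
  30. access D: HIT. Cache (LRU->MRU): [Q C W D]
  31. access W: HIT. Cache (LRU->MRU): [Q C D W]
  32. access W: HIT. Cache (LRU->MRU): [Q C D W]
  33. access W: HIT. Cache (LRU->MRU): [Q C D W]
  34. access W: HIT. Cache (LRU->MRU): [Q C D W]
  35. access W: HIT. Cache (LRU->MRU): [Q C D W]
  36. access W: HIT. Cache (LRU->MRU): [Q C D W]
  37. access W: HIT. Cache (LRU->MRU): [Q C D W]
  38. access F: MISS, evict Q. Cache (LRU->MRU): [C D W F]
Total: 25 hits, 13 misses, 9 evictions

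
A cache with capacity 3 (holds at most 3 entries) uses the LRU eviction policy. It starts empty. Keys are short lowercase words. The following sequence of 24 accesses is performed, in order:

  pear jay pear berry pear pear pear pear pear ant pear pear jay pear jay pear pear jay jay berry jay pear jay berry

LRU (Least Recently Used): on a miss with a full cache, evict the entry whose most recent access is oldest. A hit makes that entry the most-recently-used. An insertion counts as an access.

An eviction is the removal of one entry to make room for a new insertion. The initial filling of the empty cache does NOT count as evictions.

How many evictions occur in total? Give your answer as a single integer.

LRU simulation (capacity=3):
  1. access pear: MISS. Cache (LRU->MRU): [pear]
  2. access jay: MISS. Cache (LRU->MRU): [pear jay]
  3. access pear: HIT. Cache (LRU->MRU): [jay pear]
  4. access berry: MISS. Cache (LRU->MRU): [jay pear berry]
  5. access pear: HIT. Cache (LRU->MRU): [jay berry pear]
  6. access pear: HIT. Cache (LRU->MRU): [jay berry pear]
  7. access pear: HIT. Cache (LRU->MRU): [jay berry pear]
  8. access pear: HIT. Cache (LRU->MRU): [jay berry pear]
  9. access pear: HIT. Cache (LRU->MRU): [jay berry pear]
  10. access ant: MISS, evict jay. Cache (LRU->MRU): [berry pear ant]
  11. access pear: HIT. Cache (LRU->MRU): [berry ant pear]
  12. access pear: HIT. Cache (LRU->MRU): [berry ant pear]
  13. access jay: MISS, evict berry. Cache (LRU->MRU): [ant pear jay]
  14. access pear: HIT. Cache (LRU->MRU): [ant jay pear]
  15. access jay: HIT. Cache (LRU->MRU): [ant pear jay]
  16. access pear: HIT. Cache (LRU->MRU): [ant jay pear]
  17. access pear: HIT. Cache (LRU->MRU): [ant jay pear]
  18. access jay: HIT. Cache (LRU->MRU): [ant pear jay]
  19. access jay: HIT. Cache (LRU->MRU): [ant pear jay]
  20. access berry: MISS, evict ant. Cache (LRU->MRU): [pear jay berry]
  21. access jay: HIT. Cache (LRU->MRU): [pear berry jay]
  22. access pear: HIT. Cache (LRU->MRU): [berry jay pear]
  23. access jay: HIT. Cache (LRU->MRU): [berry pear jay]
  24. access berry: HIT. Cache (LRU->MRU): [pear jay berry]
Total: 18 hits, 6 misses, 3 evictions

Answer: 3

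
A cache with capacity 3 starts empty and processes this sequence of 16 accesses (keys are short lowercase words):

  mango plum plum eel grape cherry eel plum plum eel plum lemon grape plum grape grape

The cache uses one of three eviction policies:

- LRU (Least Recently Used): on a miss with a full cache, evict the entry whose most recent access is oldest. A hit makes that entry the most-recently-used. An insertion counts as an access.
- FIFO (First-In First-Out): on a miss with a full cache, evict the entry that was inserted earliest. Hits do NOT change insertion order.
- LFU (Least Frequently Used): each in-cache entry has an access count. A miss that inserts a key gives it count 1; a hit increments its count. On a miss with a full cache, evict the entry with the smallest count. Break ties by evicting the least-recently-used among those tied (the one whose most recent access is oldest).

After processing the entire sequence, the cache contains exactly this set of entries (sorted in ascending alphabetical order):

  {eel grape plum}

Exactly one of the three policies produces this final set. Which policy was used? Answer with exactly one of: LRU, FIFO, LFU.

Answer: LFU

Derivation:
Simulating under each policy and comparing final sets:
  LRU: final set = {grape lemon plum} -> differs
  FIFO: final set = {grape lemon plum} -> differs
  LFU: final set = {eel grape plum} -> MATCHES target
Only LFU produces the target set.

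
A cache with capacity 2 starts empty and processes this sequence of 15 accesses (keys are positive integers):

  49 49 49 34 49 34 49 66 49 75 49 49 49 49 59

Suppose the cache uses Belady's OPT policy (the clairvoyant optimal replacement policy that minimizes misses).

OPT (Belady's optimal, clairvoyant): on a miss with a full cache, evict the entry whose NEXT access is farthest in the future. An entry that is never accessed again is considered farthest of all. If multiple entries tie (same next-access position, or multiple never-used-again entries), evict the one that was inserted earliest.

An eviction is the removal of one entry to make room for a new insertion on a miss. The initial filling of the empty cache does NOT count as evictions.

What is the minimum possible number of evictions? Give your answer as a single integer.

Answer: 3

Derivation:
OPT (Belady) simulation (capacity=2):
  1. access 49: MISS. Cache: [49]
  2. access 49: HIT. Next use of 49: step 3. Cache: [49]
  3. access 49: HIT. Next use of 49: step 5. Cache: [49]
  4. access 34: MISS. Cache: [49 34]
  5. access 49: HIT. Next use of 49: step 7. Cache: [49 34]
  6. access 34: HIT. Next use of 34: never. Cache: [49 34]
  7. access 49: HIT. Next use of 49: step 9. Cache: [49 34]
  8. access 66: MISS, evict 34 (next use: never). Cache: [49 66]
  9. access 49: HIT. Next use of 49: step 11. Cache: [49 66]
  10. access 75: MISS, evict 66 (next use: never). Cache: [49 75]
  11. access 49: HIT. Next use of 49: step 12. Cache: [49 75]
  12. access 49: HIT. Next use of 49: step 13. Cache: [49 75]
  13. access 49: HIT. Next use of 49: step 14. Cache: [49 75]
  14. access 49: HIT. Next use of 49: never. Cache: [49 75]
  15. access 59: MISS, evict 49 (next use: never). Cache: [75 59]
Total: 10 hits, 5 misses, 3 evictions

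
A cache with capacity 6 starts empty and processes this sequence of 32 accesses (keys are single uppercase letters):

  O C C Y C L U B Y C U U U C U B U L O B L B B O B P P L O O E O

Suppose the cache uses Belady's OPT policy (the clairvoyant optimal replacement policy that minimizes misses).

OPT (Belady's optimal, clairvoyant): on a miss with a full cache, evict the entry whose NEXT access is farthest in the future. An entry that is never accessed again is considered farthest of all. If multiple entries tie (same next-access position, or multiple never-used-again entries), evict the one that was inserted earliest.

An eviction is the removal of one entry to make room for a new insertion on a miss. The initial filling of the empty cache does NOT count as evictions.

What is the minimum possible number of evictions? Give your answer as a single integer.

OPT (Belady) simulation (capacity=6):
  1. access O: MISS. Cache: [O]
  2. access C: MISS. Cache: [O C]
  3. access C: HIT. Next use of C: step 5. Cache: [O C]
  4. access Y: MISS. Cache: [O C Y]
  5. access C: HIT. Next use of C: step 10. Cache: [O C Y]
  6. access L: MISS. Cache: [O C Y L]
  7. access U: MISS. Cache: [O C Y L U]
  8. access B: MISS. Cache: [O C Y L U B]
  9. access Y: HIT. Next use of Y: never. Cache: [O C Y L U B]
  10. access C: HIT. Next use of C: step 14. Cache: [O C Y L U B]
  11. access U: HIT. Next use of U: step 12. Cache: [O C Y L U B]
  12. access U: HIT. Next use of U: step 13. Cache: [O C Y L U B]
  13. access U: HIT. Next use of U: step 15. Cache: [O C Y L U B]
  14. access C: HIT. Next use of C: never. Cache: [O C Y L U B]
  15. access U: HIT. Next use of U: step 17. Cache: [O C Y L U B]
  16. access B: HIT. Next use of B: step 20. Cache: [O C Y L U B]
  17. access U: HIT. Next use of U: never. Cache: [O C Y L U B]
  18. access L: HIT. Next use of L: step 21. Cache: [O C Y L U B]
  19. access O: HIT. Next use of O: step 24. Cache: [O C Y L U B]
  20. access B: HIT. Next use of B: step 22. Cache: [O C Y L U B]
  21. access L: HIT. Next use of L: step 28. Cache: [O C Y L U B]
  22. access B: HIT. Next use of B: step 23. Cache: [O C Y L U B]
  23. access B: HIT. Next use of B: step 25. Cache: [O C Y L U B]
  24. access O: HIT. Next use of O: step 29. Cache: [O C Y L U B]
  25. access B: HIT. Next use of B: never. Cache: [O C Y L U B]
  26. access P: MISS, evict C (next use: never). Cache: [O Y L U B P]
  27. access P: HIT. Next use of P: never. Cache: [O Y L U B P]
  28. access L: HIT. Next use of L: never. Cache: [O Y L U B P]
  29. access O: HIT. Next use of O: step 30. Cache: [O Y L U B P]
  30. access O: HIT. Next use of O: step 32. Cache: [O Y L U B P]
  31. access E: MISS, evict Y (next use: never). Cache: [O L U B P E]
  32. access O: HIT. Next use of O: never. Cache: [O L U B P E]
Total: 24 hits, 8 misses, 2 evictions

Answer: 2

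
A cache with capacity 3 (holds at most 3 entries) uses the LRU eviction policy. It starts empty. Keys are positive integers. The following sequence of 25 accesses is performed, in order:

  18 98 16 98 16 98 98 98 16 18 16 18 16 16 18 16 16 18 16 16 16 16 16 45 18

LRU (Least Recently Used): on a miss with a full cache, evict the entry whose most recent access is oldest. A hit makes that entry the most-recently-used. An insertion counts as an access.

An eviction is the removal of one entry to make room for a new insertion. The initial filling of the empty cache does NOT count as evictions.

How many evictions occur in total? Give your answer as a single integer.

LRU simulation (capacity=3):
  1. access 18: MISS. Cache (LRU->MRU): [18]
  2. access 98: MISS. Cache (LRU->MRU): [18 98]
  3. access 16: MISS. Cache (LRU->MRU): [18 98 16]
  4. access 98: HIT. Cache (LRU->MRU): [18 16 98]
  5. access 16: HIT. Cache (LRU->MRU): [18 98 16]
  6. access 98: HIT. Cache (LRU->MRU): [18 16 98]
  7. access 98: HIT. Cache (LRU->MRU): [18 16 98]
  8. access 98: HIT. Cache (LRU->MRU): [18 16 98]
  9. access 16: HIT. Cache (LRU->MRU): [18 98 16]
  10. access 18: HIT. Cache (LRU->MRU): [98 16 18]
  11. access 16: HIT. Cache (LRU->MRU): [98 18 16]
  12. access 18: HIT. Cache (LRU->MRU): [98 16 18]
  13. access 16: HIT. Cache (LRU->MRU): [98 18 16]
  14. access 16: HIT. Cache (LRU->MRU): [98 18 16]
  15. access 18: HIT. Cache (LRU->MRU): [98 16 18]
  16. access 16: HIT. Cache (LRU->MRU): [98 18 16]
  17. access 16: HIT. Cache (LRU->MRU): [98 18 16]
  18. access 18: HIT. Cache (LRU->MRU): [98 16 18]
  19. access 16: HIT. Cache (LRU->MRU): [98 18 16]
  20. access 16: HIT. Cache (LRU->MRU): [98 18 16]
  21. access 16: HIT. Cache (LRU->MRU): [98 18 16]
  22. access 16: HIT. Cache (LRU->MRU): [98 18 16]
  23. access 16: HIT. Cache (LRU->MRU): [98 18 16]
  24. access 45: MISS, evict 98. Cache (LRU->MRU): [18 16 45]
  25. access 18: HIT. Cache (LRU->MRU): [16 45 18]
Total: 21 hits, 4 misses, 1 evictions

Answer: 1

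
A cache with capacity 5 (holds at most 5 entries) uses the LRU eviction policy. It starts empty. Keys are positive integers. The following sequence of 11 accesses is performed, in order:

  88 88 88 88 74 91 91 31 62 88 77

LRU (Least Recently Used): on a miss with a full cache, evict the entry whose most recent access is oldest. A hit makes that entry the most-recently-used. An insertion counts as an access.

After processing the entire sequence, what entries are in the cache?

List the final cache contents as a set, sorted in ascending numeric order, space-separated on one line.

LRU simulation (capacity=5):
  1. access 88: MISS. Cache (LRU->MRU): [88]
  2. access 88: HIT. Cache (LRU->MRU): [88]
  3. access 88: HIT. Cache (LRU->MRU): [88]
  4. access 88: HIT. Cache (LRU->MRU): [88]
  5. access 74: MISS. Cache (LRU->MRU): [88 74]
  6. access 91: MISS. Cache (LRU->MRU): [88 74 91]
  7. access 91: HIT. Cache (LRU->MRU): [88 74 91]
  8. access 31: MISS. Cache (LRU->MRU): [88 74 91 31]
  9. access 62: MISS. Cache (LRU->MRU): [88 74 91 31 62]
  10. access 88: HIT. Cache (LRU->MRU): [74 91 31 62 88]
  11. access 77: MISS, evict 74. Cache (LRU->MRU): [91 31 62 88 77]
Total: 5 hits, 6 misses, 1 evictions

Answer: 31 62 77 88 91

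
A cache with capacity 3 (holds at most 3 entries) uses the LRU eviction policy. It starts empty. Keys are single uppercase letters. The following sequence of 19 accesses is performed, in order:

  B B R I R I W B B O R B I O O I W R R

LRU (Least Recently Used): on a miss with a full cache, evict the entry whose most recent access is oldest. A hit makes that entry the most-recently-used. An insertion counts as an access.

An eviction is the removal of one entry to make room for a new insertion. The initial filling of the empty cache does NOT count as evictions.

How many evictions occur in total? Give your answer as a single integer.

LRU simulation (capacity=3):
  1. access B: MISS. Cache (LRU->MRU): [B]
  2. access B: HIT. Cache (LRU->MRU): [B]
  3. access R: MISS. Cache (LRU->MRU): [B R]
  4. access I: MISS. Cache (LRU->MRU): [B R I]
  5. access R: HIT. Cache (LRU->MRU): [B I R]
  6. access I: HIT. Cache (LRU->MRU): [B R I]
  7. access W: MISS, evict B. Cache (LRU->MRU): [R I W]
  8. access B: MISS, evict R. Cache (LRU->MRU): [I W B]
  9. access B: HIT. Cache (LRU->MRU): [I W B]
  10. access O: MISS, evict I. Cache (LRU->MRU): [W B O]
  11. access R: MISS, evict W. Cache (LRU->MRU): [B O R]
  12. access B: HIT. Cache (LRU->MRU): [O R B]
  13. access I: MISS, evict O. Cache (LRU->MRU): [R B I]
  14. access O: MISS, evict R. Cache (LRU->MRU): [B I O]
  15. access O: HIT. Cache (LRU->MRU): [B I O]
  16. access I: HIT. Cache (LRU->MRU): [B O I]
  17. access W: MISS, evict B. Cache (LRU->MRU): [O I W]
  18. access R: MISS, evict O. Cache (LRU->MRU): [I W R]
  19. access R: HIT. Cache (LRU->MRU): [I W R]
Total: 8 hits, 11 misses, 8 evictions

Answer: 8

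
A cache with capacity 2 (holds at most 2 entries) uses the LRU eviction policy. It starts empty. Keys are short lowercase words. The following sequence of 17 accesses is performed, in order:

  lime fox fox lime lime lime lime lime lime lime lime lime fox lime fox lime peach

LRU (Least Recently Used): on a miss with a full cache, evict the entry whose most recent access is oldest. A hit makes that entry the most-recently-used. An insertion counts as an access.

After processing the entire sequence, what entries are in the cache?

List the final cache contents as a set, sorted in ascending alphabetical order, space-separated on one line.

LRU simulation (capacity=2):
  1. access lime: MISS. Cache (LRU->MRU): [lime]
  2. access fox: MISS. Cache (LRU->MRU): [lime fox]
  3. access fox: HIT. Cache (LRU->MRU): [lime fox]
  4. access lime: HIT. Cache (LRU->MRU): [fox lime]
  5. access lime: HIT. Cache (LRU->MRU): [fox lime]
  6. access lime: HIT. Cache (LRU->MRU): [fox lime]
  7. access lime: HIT. Cache (LRU->MRU): [fox lime]
  8. access lime: HIT. Cache (LRU->MRU): [fox lime]
  9. access lime: HIT. Cache (LRU->MRU): [fox lime]
  10. access lime: HIT. Cache (LRU->MRU): [fox lime]
  11. access lime: HIT. Cache (LRU->MRU): [fox lime]
  12. access lime: HIT. Cache (LRU->MRU): [fox lime]
  13. access fox: HIT. Cache (LRU->MRU): [lime fox]
  14. access lime: HIT. Cache (LRU->MRU): [fox lime]
  15. access fox: HIT. Cache (LRU->MRU): [lime fox]
  16. access lime: HIT. Cache (LRU->MRU): [fox lime]
  17. access peach: MISS, evict fox. Cache (LRU->MRU): [lime peach]
Total: 14 hits, 3 misses, 1 evictions

Answer: lime peach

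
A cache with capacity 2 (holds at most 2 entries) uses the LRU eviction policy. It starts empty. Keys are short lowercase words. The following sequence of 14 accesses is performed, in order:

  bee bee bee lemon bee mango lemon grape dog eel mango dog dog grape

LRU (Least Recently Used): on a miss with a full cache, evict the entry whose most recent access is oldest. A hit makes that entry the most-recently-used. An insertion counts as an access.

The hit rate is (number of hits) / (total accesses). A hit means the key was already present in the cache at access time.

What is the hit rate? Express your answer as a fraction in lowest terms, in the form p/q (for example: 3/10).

Answer: 2/7

Derivation:
LRU simulation (capacity=2):
  1. access bee: MISS. Cache (LRU->MRU): [bee]
  2. access bee: HIT. Cache (LRU->MRU): [bee]
  3. access bee: HIT. Cache (LRU->MRU): [bee]
  4. access lemon: MISS. Cache (LRU->MRU): [bee lemon]
  5. access bee: HIT. Cache (LRU->MRU): [lemon bee]
  6. access mango: MISS, evict lemon. Cache (LRU->MRU): [bee mango]
  7. access lemon: MISS, evict bee. Cache (LRU->MRU): [mango lemon]
  8. access grape: MISS, evict mango. Cache (LRU->MRU): [lemon grape]
  9. access dog: MISS, evict lemon. Cache (LRU->MRU): [grape dog]
  10. access eel: MISS, evict grape. Cache (LRU->MRU): [dog eel]
  11. access mango: MISS, evict dog. Cache (LRU->MRU): [eel mango]
  12. access dog: MISS, evict eel. Cache (LRU->MRU): [mango dog]
  13. access dog: HIT. Cache (LRU->MRU): [mango dog]
  14. access grape: MISS, evict mango. Cache (LRU->MRU): [dog grape]
Total: 4 hits, 10 misses, 8 evictions

Hit rate = 4/14 = 2/7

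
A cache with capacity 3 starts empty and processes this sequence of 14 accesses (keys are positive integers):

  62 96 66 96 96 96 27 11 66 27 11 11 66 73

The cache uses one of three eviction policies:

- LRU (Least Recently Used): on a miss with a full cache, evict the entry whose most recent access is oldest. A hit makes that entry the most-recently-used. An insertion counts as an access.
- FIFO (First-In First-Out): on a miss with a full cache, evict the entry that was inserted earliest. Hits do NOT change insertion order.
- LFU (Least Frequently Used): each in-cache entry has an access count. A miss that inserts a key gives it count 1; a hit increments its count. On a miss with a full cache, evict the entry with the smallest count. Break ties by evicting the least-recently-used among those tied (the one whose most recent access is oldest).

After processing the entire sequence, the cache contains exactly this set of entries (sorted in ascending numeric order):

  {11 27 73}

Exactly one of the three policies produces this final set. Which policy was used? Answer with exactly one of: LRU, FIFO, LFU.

Simulating under each policy and comparing final sets:
  LRU: final set = {11 66 73} -> differs
  FIFO: final set = {11 27 73} -> MATCHES target
  LFU: final set = {11 73 96} -> differs
Only FIFO produces the target set.

Answer: FIFO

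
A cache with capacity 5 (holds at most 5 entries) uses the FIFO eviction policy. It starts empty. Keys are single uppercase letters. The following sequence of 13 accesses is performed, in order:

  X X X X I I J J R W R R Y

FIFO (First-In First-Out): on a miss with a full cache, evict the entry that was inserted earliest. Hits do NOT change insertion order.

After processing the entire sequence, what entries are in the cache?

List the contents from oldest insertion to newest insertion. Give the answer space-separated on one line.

Answer: I J R W Y

Derivation:
FIFO simulation (capacity=5):
  1. access X: MISS. Cache (old->new): [X]
  2. access X: HIT. Cache (old->new): [X]
  3. access X: HIT. Cache (old->new): [X]
  4. access X: HIT. Cache (old->new): [X]
  5. access I: MISS. Cache (old->new): [X I]
  6. access I: HIT. Cache (old->new): [X I]
  7. access J: MISS. Cache (old->new): [X I J]
  8. access J: HIT. Cache (old->new): [X I J]
  9. access R: MISS. Cache (old->new): [X I J R]
  10. access W: MISS. Cache (old->new): [X I J R W]
  11. access R: HIT. Cache (old->new): [X I J R W]
  12. access R: HIT. Cache (old->new): [X I J R W]
  13. access Y: MISS, evict X. Cache (old->new): [I J R W Y]
Total: 7 hits, 6 misses, 1 evictions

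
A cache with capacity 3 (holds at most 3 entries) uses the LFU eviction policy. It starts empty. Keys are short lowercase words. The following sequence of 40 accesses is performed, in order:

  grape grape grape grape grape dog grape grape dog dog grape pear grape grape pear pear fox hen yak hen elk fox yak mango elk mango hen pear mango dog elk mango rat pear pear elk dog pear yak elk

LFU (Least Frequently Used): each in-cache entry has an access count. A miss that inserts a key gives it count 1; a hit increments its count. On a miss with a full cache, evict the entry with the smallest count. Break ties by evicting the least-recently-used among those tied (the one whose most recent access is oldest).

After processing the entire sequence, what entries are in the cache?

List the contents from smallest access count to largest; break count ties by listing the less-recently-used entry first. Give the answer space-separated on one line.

Answer: elk pear grape

Derivation:
LFU simulation (capacity=3):
  1. access grape: MISS. Cache: [grape(c=1)]
  2. access grape: HIT, count now 2. Cache: [grape(c=2)]
  3. access grape: HIT, count now 3. Cache: [grape(c=3)]
  4. access grape: HIT, count now 4. Cache: [grape(c=4)]
  5. access grape: HIT, count now 5. Cache: [grape(c=5)]
  6. access dog: MISS. Cache: [dog(c=1) grape(c=5)]
  7. access grape: HIT, count now 6. Cache: [dog(c=1) grape(c=6)]
  8. access grape: HIT, count now 7. Cache: [dog(c=1) grape(c=7)]
  9. access dog: HIT, count now 2. Cache: [dog(c=2) grape(c=7)]
  10. access dog: HIT, count now 3. Cache: [dog(c=3) grape(c=7)]
  11. access grape: HIT, count now 8. Cache: [dog(c=3) grape(c=8)]
  12. access pear: MISS. Cache: [pear(c=1) dog(c=3) grape(c=8)]
  13. access grape: HIT, count now 9. Cache: [pear(c=1) dog(c=3) grape(c=9)]
  14. access grape: HIT, count now 10. Cache: [pear(c=1) dog(c=3) grape(c=10)]
  15. access pear: HIT, count now 2. Cache: [pear(c=2) dog(c=3) grape(c=10)]
  16. access pear: HIT, count now 3. Cache: [dog(c=3) pear(c=3) grape(c=10)]
  17. access fox: MISS, evict dog(c=3). Cache: [fox(c=1) pear(c=3) grape(c=10)]
  18. access hen: MISS, evict fox(c=1). Cache: [hen(c=1) pear(c=3) grape(c=10)]
  19. access yak: MISS, evict hen(c=1). Cache: [yak(c=1) pear(c=3) grape(c=10)]
  20. access hen: MISS, evict yak(c=1). Cache: [hen(c=1) pear(c=3) grape(c=10)]
  21. access elk: MISS, evict hen(c=1). Cache: [elk(c=1) pear(c=3) grape(c=10)]
  22. access fox: MISS, evict elk(c=1). Cache: [fox(c=1) pear(c=3) grape(c=10)]
  23. access yak: MISS, evict fox(c=1). Cache: [yak(c=1) pear(c=3) grape(c=10)]
  24. access mango: MISS, evict yak(c=1). Cache: [mango(c=1) pear(c=3) grape(c=10)]
  25. access elk: MISS, evict mango(c=1). Cache: [elk(c=1) pear(c=3) grape(c=10)]
  26. access mango: MISS, evict elk(c=1). Cache: [mango(c=1) pear(c=3) grape(c=10)]
  27. access hen: MISS, evict mango(c=1). Cache: [hen(c=1) pear(c=3) grape(c=10)]
  28. access pear: HIT, count now 4. Cache: [hen(c=1) pear(c=4) grape(c=10)]
  29. access mango: MISS, evict hen(c=1). Cache: [mango(c=1) pear(c=4) grape(c=10)]
  30. access dog: MISS, evict mango(c=1). Cache: [dog(c=1) pear(c=4) grape(c=10)]
  31. access elk: MISS, evict dog(c=1). Cache: [elk(c=1) pear(c=4) grape(c=10)]
  32. access mango: MISS, evict elk(c=1). Cache: [mango(c=1) pear(c=4) grape(c=10)]
  33. access rat: MISS, evict mango(c=1). Cache: [rat(c=1) pear(c=4) grape(c=10)]
  34. access pear: HIT, count now 5. Cache: [rat(c=1) pear(c=5) grape(c=10)]
  35. access pear: HIT, count now 6. Cache: [rat(c=1) pear(c=6) grape(c=10)]
  36. access elk: MISS, evict rat(c=1). Cache: [elk(c=1) pear(c=6) grape(c=10)]
  37. access dog: MISS, evict elk(c=1). Cache: [dog(c=1) pear(c=6) grape(c=10)]
  38. access pear: HIT, count now 7. Cache: [dog(c=1) pear(c=7) grape(c=10)]
  39. access yak: MISS, evict dog(c=1). Cache: [yak(c=1) pear(c=7) grape(c=10)]
  40. access elk: MISS, evict yak(c=1). Cache: [elk(c=1) pear(c=7) grape(c=10)]
Total: 17 hits, 23 misses, 20 evictions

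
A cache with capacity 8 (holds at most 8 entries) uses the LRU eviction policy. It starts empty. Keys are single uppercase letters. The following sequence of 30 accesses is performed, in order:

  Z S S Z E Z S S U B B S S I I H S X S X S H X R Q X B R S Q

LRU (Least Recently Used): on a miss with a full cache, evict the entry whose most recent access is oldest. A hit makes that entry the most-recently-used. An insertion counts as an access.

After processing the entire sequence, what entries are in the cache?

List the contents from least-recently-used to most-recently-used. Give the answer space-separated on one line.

LRU simulation (capacity=8):
  1. access Z: MISS. Cache (LRU->MRU): [Z]
  2. access S: MISS. Cache (LRU->MRU): [Z S]
  3. access S: HIT. Cache (LRU->MRU): [Z S]
  4. access Z: HIT. Cache (LRU->MRU): [S Z]
  5. access E: MISS. Cache (LRU->MRU): [S Z E]
  6. access Z: HIT. Cache (LRU->MRU): [S E Z]
  7. access S: HIT. Cache (LRU->MRU): [E Z S]
  8. access S: HIT. Cache (LRU->MRU): [E Z S]
  9. access U: MISS. Cache (LRU->MRU): [E Z S U]
  10. access B: MISS. Cache (LRU->MRU): [E Z S U B]
  11. access B: HIT. Cache (LRU->MRU): [E Z S U B]
  12. access S: HIT. Cache (LRU->MRU): [E Z U B S]
  13. access S: HIT. Cache (LRU->MRU): [E Z U B S]
  14. access I: MISS. Cache (LRU->MRU): [E Z U B S I]
  15. access I: HIT. Cache (LRU->MRU): [E Z U B S I]
  16. access H: MISS. Cache (LRU->MRU): [E Z U B S I H]
  17. access S: HIT. Cache (LRU->MRU): [E Z U B I H S]
  18. access X: MISS. Cache (LRU->MRU): [E Z U B I H S X]
  19. access S: HIT. Cache (LRU->MRU): [E Z U B I H X S]
  20. access X: HIT. Cache (LRU->MRU): [E Z U B I H S X]
  21. access S: HIT. Cache (LRU->MRU): [E Z U B I H X S]
  22. access H: HIT. Cache (LRU->MRU): [E Z U B I X S H]
  23. access X: HIT. Cache (LRU->MRU): [E Z U B I S H X]
  24. access R: MISS, evict E. Cache (LRU->MRU): [Z U B I S H X R]
  25. access Q: MISS, evict Z. Cache (LRU->MRU): [U B I S H X R Q]
  26. access X: HIT. Cache (LRU->MRU): [U B I S H R Q X]
  27. access B: HIT. Cache (LRU->MRU): [U I S H R Q X B]
  28. access R: HIT. Cache (LRU->MRU): [U I S H Q X B R]
  29. access S: HIT. Cache (LRU->MRU): [U I H Q X B R S]
  30. access Q: HIT. Cache (LRU->MRU): [U I H X B R S Q]
Total: 20 hits, 10 misses, 2 evictions

Answer: U I H X B R S Q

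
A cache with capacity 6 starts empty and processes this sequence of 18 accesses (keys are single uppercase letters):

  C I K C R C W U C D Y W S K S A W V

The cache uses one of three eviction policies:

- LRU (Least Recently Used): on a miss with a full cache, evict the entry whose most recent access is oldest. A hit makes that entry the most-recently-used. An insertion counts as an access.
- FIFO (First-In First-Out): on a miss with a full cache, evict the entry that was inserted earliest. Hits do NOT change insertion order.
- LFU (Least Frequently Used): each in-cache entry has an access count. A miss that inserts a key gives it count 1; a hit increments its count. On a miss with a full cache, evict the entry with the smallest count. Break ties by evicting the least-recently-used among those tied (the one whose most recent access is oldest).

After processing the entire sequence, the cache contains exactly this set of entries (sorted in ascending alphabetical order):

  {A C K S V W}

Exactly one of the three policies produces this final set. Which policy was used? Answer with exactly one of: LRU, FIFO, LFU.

Simulating under each policy and comparing final sets:
  LRU: final set = {A K S V W Y} -> differs
  FIFO: final set = {A K S V W Y} -> differs
  LFU: final set = {A C K S V W} -> MATCHES target
Only LFU produces the target set.

Answer: LFU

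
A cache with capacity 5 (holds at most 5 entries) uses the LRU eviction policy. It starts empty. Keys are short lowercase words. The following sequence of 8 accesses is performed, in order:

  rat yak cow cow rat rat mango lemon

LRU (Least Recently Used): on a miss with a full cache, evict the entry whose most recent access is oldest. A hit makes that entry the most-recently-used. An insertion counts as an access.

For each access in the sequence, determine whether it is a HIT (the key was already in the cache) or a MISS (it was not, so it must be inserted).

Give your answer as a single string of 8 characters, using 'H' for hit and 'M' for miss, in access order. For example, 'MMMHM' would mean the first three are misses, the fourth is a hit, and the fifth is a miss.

Answer: MMMHHHMM

Derivation:
LRU simulation (capacity=5):
  1. access rat: MISS. Cache (LRU->MRU): [rat]
  2. access yak: MISS. Cache (LRU->MRU): [rat yak]
  3. access cow: MISS. Cache (LRU->MRU): [rat yak cow]
  4. access cow: HIT. Cache (LRU->MRU): [rat yak cow]
  5. access rat: HIT. Cache (LRU->MRU): [yak cow rat]
  6. access rat: HIT. Cache (LRU->MRU): [yak cow rat]
  7. access mango: MISS. Cache (LRU->MRU): [yak cow rat mango]
  8. access lemon: MISS. Cache (LRU->MRU): [yak cow rat mango lemon]
Total: 3 hits, 5 misses, 0 evictions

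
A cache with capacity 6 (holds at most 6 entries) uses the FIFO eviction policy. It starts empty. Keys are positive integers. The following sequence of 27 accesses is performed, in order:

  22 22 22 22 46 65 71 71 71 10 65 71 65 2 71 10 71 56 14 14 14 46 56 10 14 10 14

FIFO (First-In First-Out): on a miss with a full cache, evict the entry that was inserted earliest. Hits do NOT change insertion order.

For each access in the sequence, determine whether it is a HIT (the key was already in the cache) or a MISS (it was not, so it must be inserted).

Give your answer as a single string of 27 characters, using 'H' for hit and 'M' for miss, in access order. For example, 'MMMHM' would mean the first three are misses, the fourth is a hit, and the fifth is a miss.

Answer: MHHHMMMHHMHHHMHHHMMHHMHHHHH

Derivation:
FIFO simulation (capacity=6):
  1. access 22: MISS. Cache (old->new): [22]
  2. access 22: HIT. Cache (old->new): [22]
  3. access 22: HIT. Cache (old->new): [22]
  4. access 22: HIT. Cache (old->new): [22]
  5. access 46: MISS. Cache (old->new): [22 46]
  6. access 65: MISS. Cache (old->new): [22 46 65]
  7. access 71: MISS. Cache (old->new): [22 46 65 71]
  8. access 71: HIT. Cache (old->new): [22 46 65 71]
  9. access 71: HIT. Cache (old->new): [22 46 65 71]
  10. access 10: MISS. Cache (old->new): [22 46 65 71 10]
  11. access 65: HIT. Cache (old->new): [22 46 65 71 10]
  12. access 71: HIT. Cache (old->new): [22 46 65 71 10]
  13. access 65: HIT. Cache (old->new): [22 46 65 71 10]
  14. access 2: MISS. Cache (old->new): [22 46 65 71 10 2]
  15. access 71: HIT. Cache (old->new): [22 46 65 71 10 2]
  16. access 10: HIT. Cache (old->new): [22 46 65 71 10 2]
  17. access 71: HIT. Cache (old->new): [22 46 65 71 10 2]
  18. access 56: MISS, evict 22. Cache (old->new): [46 65 71 10 2 56]
  19. access 14: MISS, evict 46. Cache (old->new): [65 71 10 2 56 14]
  20. access 14: HIT. Cache (old->new): [65 71 10 2 56 14]
  21. access 14: HIT. Cache (old->new): [65 71 10 2 56 14]
  22. access 46: MISS, evict 65. Cache (old->new): [71 10 2 56 14 46]
  23. access 56: HIT. Cache (old->new): [71 10 2 56 14 46]
  24. access 10: HIT. Cache (old->new): [71 10 2 56 14 46]
  25. access 14: HIT. Cache (old->new): [71 10 2 56 14 46]
  26. access 10: HIT. Cache (old->new): [71 10 2 56 14 46]
  27. access 14: HIT. Cache (old->new): [71 10 2 56 14 46]
Total: 18 hits, 9 misses, 3 evictions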